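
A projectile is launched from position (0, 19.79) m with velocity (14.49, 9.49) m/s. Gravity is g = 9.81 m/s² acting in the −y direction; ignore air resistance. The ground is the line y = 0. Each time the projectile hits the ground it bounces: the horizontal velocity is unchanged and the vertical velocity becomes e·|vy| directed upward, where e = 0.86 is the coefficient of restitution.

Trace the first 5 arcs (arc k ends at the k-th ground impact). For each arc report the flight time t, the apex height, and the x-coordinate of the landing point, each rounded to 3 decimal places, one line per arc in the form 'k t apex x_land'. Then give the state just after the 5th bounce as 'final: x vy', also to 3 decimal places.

1 3.197 24.380 46.322
2 3.835 18.032 101.887
3 3.298 13.336 149.672
4 2.836 9.863 190.767
5 2.439 7.295 226.109
final: 226.109 10.289

Arc 1: start y=19.790, vy=9.490 → t=3.197, apex=24.380, x_land=46.322, impact vy=-21.871
  bounce: vy ← 0.86·21.871 = 18.809
Arc 2: start y=0.000, vy=18.809 → t=3.835, apex=18.032, x_land=101.887, impact vy=-18.809
  bounce: vy ← 0.86·18.809 = 16.176
Arc 3: start y=0.000, vy=16.176 → t=3.298, apex=13.336, x_land=149.672, impact vy=-16.176
  bounce: vy ← 0.86·16.176 = 13.911
Arc 4: start y=0.000, vy=13.911 → t=2.836, apex=9.863, x_land=190.767, impact vy=-13.911
  bounce: vy ← 0.86·13.911 = 11.964
Arc 5: start y=0.000, vy=11.964 → t=2.439, apex=7.295, x_land=226.109, impact vy=-11.964
  bounce: vy ← 0.86·11.964 = 10.289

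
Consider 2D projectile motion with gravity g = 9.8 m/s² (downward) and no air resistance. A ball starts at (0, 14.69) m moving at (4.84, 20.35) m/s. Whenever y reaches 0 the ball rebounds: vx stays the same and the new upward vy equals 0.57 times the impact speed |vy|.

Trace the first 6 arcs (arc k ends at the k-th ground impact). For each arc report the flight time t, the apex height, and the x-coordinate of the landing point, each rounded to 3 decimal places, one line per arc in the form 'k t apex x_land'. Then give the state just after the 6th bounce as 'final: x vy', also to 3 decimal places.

1 4.780 35.819 23.136
2 3.082 11.637 38.054
3 1.757 3.781 46.557
4 1.001 1.228 51.404
5 0.571 0.399 54.167
6 0.325 0.130 55.742
final: 55.742 0.909

Arc 1: start y=14.690, vy=20.350 → t=4.780, apex=35.819, x_land=23.136, impact vy=-26.496
  bounce: vy ← 0.57·26.496 = 15.103
Arc 2: start y=0.000, vy=15.103 → t=3.082, apex=11.637, x_land=38.054, impact vy=-15.103
  bounce: vy ← 0.57·15.103 = 8.609
Arc 3: start y=0.000, vy=8.609 → t=1.757, apex=3.781, x_land=46.557, impact vy=-8.609
  bounce: vy ← 0.57·8.609 = 4.907
Arc 4: start y=0.000, vy=4.907 → t=1.001, apex=1.228, x_land=51.404, impact vy=-4.907
  bounce: vy ← 0.57·4.907 = 2.797
Arc 5: start y=0.000, vy=2.797 → t=0.571, apex=0.399, x_land=54.167, impact vy=-2.797
  bounce: vy ← 0.57·2.797 = 1.594
Arc 6: start y=0.000, vy=1.594 → t=0.325, apex=0.130, x_land=55.742, impact vy=-1.594
  bounce: vy ← 0.57·1.594 = 0.909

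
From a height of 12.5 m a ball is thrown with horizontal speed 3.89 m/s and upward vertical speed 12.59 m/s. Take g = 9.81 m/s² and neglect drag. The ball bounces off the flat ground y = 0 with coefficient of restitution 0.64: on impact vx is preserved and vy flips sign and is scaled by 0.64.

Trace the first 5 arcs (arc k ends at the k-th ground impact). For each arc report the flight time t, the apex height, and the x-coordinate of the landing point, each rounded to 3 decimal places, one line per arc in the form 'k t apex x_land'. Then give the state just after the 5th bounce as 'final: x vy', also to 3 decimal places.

Arc 1: start y=12.500, vy=12.590 → t=3.332, apex=20.579, x_land=12.960, impact vy=-20.094
  bounce: vy ← 0.64·20.094 = 12.860
Arc 2: start y=0.000, vy=12.860 → t=2.622, apex=8.429, x_land=23.159, impact vy=-12.860
  bounce: vy ← 0.64·12.860 = 8.230
Arc 3: start y=0.000, vy=8.230 → t=1.678, apex=3.453, x_land=29.686, impact vy=-8.230
  bounce: vy ← 0.64·8.230 = 5.267
Arc 4: start y=0.000, vy=5.267 → t=1.074, apex=1.414, x_land=33.864, impact vy=-5.267
  bounce: vy ← 0.64·5.267 = 3.371
Arc 5: start y=0.000, vy=3.371 → t=0.687, apex=0.579, x_land=36.537, impact vy=-3.371
  bounce: vy ← 0.64·3.371 = 2.158

1 3.332 20.579 12.960
2 2.622 8.429 23.159
3 1.678 3.453 29.686
4 1.074 1.414 33.864
5 0.687 0.579 36.537
final: 36.537 2.158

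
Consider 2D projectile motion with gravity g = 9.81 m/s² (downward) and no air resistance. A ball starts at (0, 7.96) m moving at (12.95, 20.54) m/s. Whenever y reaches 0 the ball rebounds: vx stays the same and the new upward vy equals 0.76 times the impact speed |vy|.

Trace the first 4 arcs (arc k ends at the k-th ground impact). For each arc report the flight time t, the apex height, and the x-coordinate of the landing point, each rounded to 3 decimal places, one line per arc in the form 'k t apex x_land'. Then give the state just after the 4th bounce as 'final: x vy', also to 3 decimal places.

1 4.545 29.463 58.853
2 3.725 17.018 107.096
3 2.831 9.830 143.761
4 2.152 5.678 171.626
final: 171.626 8.021

Arc 1: start y=7.960, vy=20.540 → t=4.545, apex=29.463, x_land=58.853, impact vy=-24.043
  bounce: vy ← 0.76·24.043 = 18.273
Arc 2: start y=0.000, vy=18.273 → t=3.725, apex=17.018, x_land=107.096, impact vy=-18.273
  bounce: vy ← 0.76·18.273 = 13.887
Arc 3: start y=0.000, vy=13.887 → t=2.831, apex=9.830, x_land=143.761, impact vy=-13.887
  bounce: vy ← 0.76·13.887 = 10.554
Arc 4: start y=0.000, vy=10.554 → t=2.152, apex=5.678, x_land=171.626, impact vy=-10.554
  bounce: vy ← 0.76·10.554 = 8.021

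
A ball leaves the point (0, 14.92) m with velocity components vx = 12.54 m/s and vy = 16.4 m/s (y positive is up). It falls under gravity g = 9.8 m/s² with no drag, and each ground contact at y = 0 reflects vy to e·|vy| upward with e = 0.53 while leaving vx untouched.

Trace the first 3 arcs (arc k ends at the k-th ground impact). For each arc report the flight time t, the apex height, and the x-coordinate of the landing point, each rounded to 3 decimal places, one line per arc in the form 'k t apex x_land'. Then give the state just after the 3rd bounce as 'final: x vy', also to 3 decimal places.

1 4.091 28.642 51.304
2 2.563 8.046 83.441
3 1.358 2.260 100.474
final: 100.474 3.527

Arc 1: start y=14.920, vy=16.400 → t=4.091, apex=28.642, x_land=51.304, impact vy=-23.694
  bounce: vy ← 0.53·23.694 = 12.558
Arc 2: start y=0.000, vy=12.558 → t=2.563, apex=8.046, x_land=83.441, impact vy=-12.558
  bounce: vy ← 0.53·12.558 = 6.656
Arc 3: start y=0.000, vy=6.656 → t=1.358, apex=2.260, x_land=100.474, impact vy=-6.656
  bounce: vy ← 0.53·6.656 = 3.527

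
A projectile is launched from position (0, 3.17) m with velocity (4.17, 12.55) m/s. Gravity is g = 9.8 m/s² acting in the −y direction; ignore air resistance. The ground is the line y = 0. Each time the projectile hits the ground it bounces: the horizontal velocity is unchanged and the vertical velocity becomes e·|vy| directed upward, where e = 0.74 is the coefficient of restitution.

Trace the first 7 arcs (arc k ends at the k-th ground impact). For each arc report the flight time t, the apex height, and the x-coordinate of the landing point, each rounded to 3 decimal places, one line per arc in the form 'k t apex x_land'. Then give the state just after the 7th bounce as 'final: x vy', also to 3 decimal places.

Arc 1: start y=3.170, vy=12.550 → t=2.793, apex=11.206, x_land=11.646, impact vy=-14.820
  bounce: vy ← 0.74·14.820 = 10.967
Arc 2: start y=0.000, vy=10.967 → t=2.238, apex=6.136, x_land=20.979, impact vy=-10.967
  bounce: vy ← 0.74·10.967 = 8.115
Arc 3: start y=0.000, vy=8.115 → t=1.656, apex=3.360, x_land=27.886, impact vy=-8.115
  bounce: vy ← 0.74·8.115 = 6.005
Arc 4: start y=0.000, vy=6.005 → t=1.226, apex=1.840, x_land=32.996, impact vy=-6.005
  bounce: vy ← 0.74·6.005 = 4.444
Arc 5: start y=0.000, vy=4.444 → t=0.907, apex=1.008, x_land=36.778, impact vy=-4.444
  bounce: vy ← 0.74·4.444 = 3.289
Arc 6: start y=0.000, vy=3.289 → t=0.671, apex=0.552, x_land=39.577, impact vy=-3.289
  bounce: vy ← 0.74·3.289 = 2.434
Arc 7: start y=0.000, vy=2.434 → t=0.497, apex=0.302, x_land=41.648, impact vy=-2.434
  bounce: vy ← 0.74·2.434 = 1.801

1 2.793 11.206 11.646
2 2.238 6.136 20.979
3 1.656 3.360 27.886
4 1.226 1.840 32.996
5 0.907 1.008 36.778
6 0.671 0.552 39.577
7 0.497 0.302 41.648
final: 41.648 1.801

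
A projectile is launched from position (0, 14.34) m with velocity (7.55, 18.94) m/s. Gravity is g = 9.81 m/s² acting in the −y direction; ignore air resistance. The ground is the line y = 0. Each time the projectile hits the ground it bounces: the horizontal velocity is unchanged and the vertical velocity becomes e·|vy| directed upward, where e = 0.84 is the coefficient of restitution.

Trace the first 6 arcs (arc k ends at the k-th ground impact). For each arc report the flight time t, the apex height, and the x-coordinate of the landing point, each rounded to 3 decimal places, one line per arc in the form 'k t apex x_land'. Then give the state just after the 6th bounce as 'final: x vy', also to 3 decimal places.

Arc 1: start y=14.340, vy=18.940 → t=4.510, apex=32.624, x_land=34.048, impact vy=-25.300
  bounce: vy ← 0.84·25.300 = 21.252
Arc 2: start y=0.000, vy=21.252 → t=4.333, apex=23.019, x_land=66.760, impact vy=-21.252
  bounce: vy ← 0.84·21.252 = 17.851
Arc 3: start y=0.000, vy=17.851 → t=3.639, apex=16.242, x_land=94.237, impact vy=-17.851
  bounce: vy ← 0.84·17.851 = 14.995
Arc 4: start y=0.000, vy=14.995 → t=3.057, apex=11.461, x_land=117.319, impact vy=-14.995
  bounce: vy ← 0.84·14.995 = 12.596
Arc 5: start y=0.000, vy=12.596 → t=2.568, apex=8.087, x_land=136.707, impact vy=-12.596
  bounce: vy ← 0.84·12.596 = 10.581
Arc 6: start y=0.000, vy=10.581 → t=2.157, apex=5.706, x_land=152.993, impact vy=-10.581
  bounce: vy ← 0.84·10.581 = 8.888

1 4.510 32.624 34.048
2 4.333 23.019 66.760
3 3.639 16.242 94.237
4 3.057 11.461 117.319
5 2.568 8.087 136.707
6 2.157 5.706 152.993
final: 152.993 8.888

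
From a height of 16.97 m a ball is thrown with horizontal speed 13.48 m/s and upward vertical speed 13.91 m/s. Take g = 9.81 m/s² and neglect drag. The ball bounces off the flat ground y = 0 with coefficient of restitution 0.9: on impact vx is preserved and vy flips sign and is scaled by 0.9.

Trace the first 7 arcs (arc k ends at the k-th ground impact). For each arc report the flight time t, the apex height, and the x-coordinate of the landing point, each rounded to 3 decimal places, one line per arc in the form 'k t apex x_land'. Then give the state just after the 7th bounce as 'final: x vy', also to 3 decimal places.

1 3.757 26.832 50.642
2 4.210 21.734 107.392
3 3.789 17.604 158.467
4 3.410 14.260 204.435
5 3.069 11.550 245.806
6 2.762 9.356 283.040
7 2.486 7.578 316.550
final: 316.550 10.974

Arc 1: start y=16.970, vy=13.910 → t=3.757, apex=26.832, x_land=50.642, impact vy=-22.944
  bounce: vy ← 0.9·22.944 = 20.650
Arc 2: start y=0.000, vy=20.650 → t=4.210, apex=21.734, x_land=107.392, impact vy=-20.650
  bounce: vy ← 0.9·20.650 = 18.585
Arc 3: start y=0.000, vy=18.585 → t=3.789, apex=17.604, x_land=158.467, impact vy=-18.585
  bounce: vy ← 0.9·18.585 = 16.726
Arc 4: start y=0.000, vy=16.726 → t=3.410, apex=14.260, x_land=204.435, impact vy=-16.726
  bounce: vy ← 0.9·16.726 = 15.054
Arc 5: start y=0.000, vy=15.054 → t=3.069, apex=11.550, x_land=245.806, impact vy=-15.054
  bounce: vy ← 0.9·15.054 = 13.548
Arc 6: start y=0.000, vy=13.548 → t=2.762, apex=9.356, x_land=283.040, impact vy=-13.548
  bounce: vy ← 0.9·13.548 = 12.194
Arc 7: start y=0.000, vy=12.194 → t=2.486, apex=7.578, x_land=316.550, impact vy=-12.194
  bounce: vy ← 0.9·12.194 = 10.974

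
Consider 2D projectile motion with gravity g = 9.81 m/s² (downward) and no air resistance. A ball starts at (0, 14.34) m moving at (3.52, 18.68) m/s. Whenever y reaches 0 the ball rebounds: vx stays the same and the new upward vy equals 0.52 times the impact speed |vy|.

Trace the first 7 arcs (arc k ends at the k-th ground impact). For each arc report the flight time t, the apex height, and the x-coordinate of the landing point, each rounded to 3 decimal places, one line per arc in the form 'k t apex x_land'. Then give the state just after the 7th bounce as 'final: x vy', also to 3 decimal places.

Arc 1: start y=14.340, vy=18.680 → t=4.463, apex=32.125, x_land=15.711, impact vy=-25.106
  bounce: vy ← 0.52·25.106 = 13.055
Arc 2: start y=0.000, vy=13.055 → t=2.662, apex=8.687, x_land=25.080, impact vy=-13.055
  bounce: vy ← 0.52·13.055 = 6.789
Arc 3: start y=0.000, vy=6.789 → t=1.384, apex=2.349, x_land=29.951, impact vy=-6.789
  bounce: vy ← 0.52·6.789 = 3.530
Arc 4: start y=0.000, vy=3.530 → t=0.720, apex=0.635, x_land=32.485, impact vy=-3.530
  bounce: vy ← 0.52·3.530 = 1.836
Arc 5: start y=0.000, vy=1.836 → t=0.374, apex=0.172, x_land=33.802, impact vy=-1.836
  bounce: vy ← 0.52·1.836 = 0.955
Arc 6: start y=0.000, vy=0.955 → t=0.195, apex=0.046, x_land=34.487, impact vy=-0.955
  bounce: vy ← 0.52·0.955 = 0.496
Arc 7: start y=0.000, vy=0.496 → t=0.101, apex=0.013, x_land=34.843, impact vy=-0.496
  bounce: vy ← 0.52·0.496 = 0.258

1 4.463 32.125 15.711
2 2.662 8.687 25.080
3 1.384 2.349 29.951
4 0.720 0.635 32.485
5 0.374 0.172 33.802
6 0.195 0.046 34.487
7 0.101 0.013 34.843
final: 34.843 0.258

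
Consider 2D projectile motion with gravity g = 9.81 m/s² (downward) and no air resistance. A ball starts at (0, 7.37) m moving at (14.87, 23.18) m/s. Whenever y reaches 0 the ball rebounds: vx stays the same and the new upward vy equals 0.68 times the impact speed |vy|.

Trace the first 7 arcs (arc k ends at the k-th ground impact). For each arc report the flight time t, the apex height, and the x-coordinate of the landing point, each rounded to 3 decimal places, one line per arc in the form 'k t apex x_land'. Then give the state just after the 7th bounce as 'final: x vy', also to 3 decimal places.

Arc 1: start y=7.370, vy=23.180 → t=5.025, apex=34.756, x_land=74.719, impact vy=-26.113
  bounce: vy ← 0.68·26.113 = 17.757
Arc 2: start y=0.000, vy=17.757 → t=3.620, apex=16.071, x_land=128.552, impact vy=-17.757
  bounce: vy ← 0.68·17.757 = 12.075
Arc 3: start y=0.000, vy=12.075 → t=2.462, apex=7.431, x_land=165.158, impact vy=-12.075
  bounce: vy ← 0.68·12.075 = 8.211
Arc 4: start y=0.000, vy=8.211 → t=1.674, apex=3.436, x_land=190.050, impact vy=-8.211
  bounce: vy ← 0.68·8.211 = 5.583
Arc 5: start y=0.000, vy=5.583 → t=1.138, apex=1.589, x_land=206.977, impact vy=-5.583
  bounce: vy ← 0.68·5.583 = 3.797
Arc 6: start y=0.000, vy=3.797 → t=0.774, apex=0.735, x_land=218.487, impact vy=-3.797
  bounce: vy ← 0.68·3.797 = 2.582
Arc 7: start y=0.000, vy=2.582 → t=0.526, apex=0.340, x_land=226.314, impact vy=-2.582
  bounce: vy ← 0.68·2.582 = 1.756

1 5.025 34.756 74.719
2 3.620 16.071 128.552
3 2.462 7.431 165.158
4 1.674 3.436 190.050
5 1.138 1.589 206.977
6 0.774 0.735 218.487
7 0.526 0.340 226.314
final: 226.314 1.756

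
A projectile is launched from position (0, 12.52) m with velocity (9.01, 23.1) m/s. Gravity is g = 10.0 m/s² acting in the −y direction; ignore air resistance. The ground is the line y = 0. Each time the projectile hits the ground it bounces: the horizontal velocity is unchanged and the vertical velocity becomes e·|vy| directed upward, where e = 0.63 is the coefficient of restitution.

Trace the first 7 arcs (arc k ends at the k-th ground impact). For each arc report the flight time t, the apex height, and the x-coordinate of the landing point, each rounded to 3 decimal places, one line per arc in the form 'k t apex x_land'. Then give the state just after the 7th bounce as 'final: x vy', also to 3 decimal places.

1 5.110 39.201 46.041
2 3.528 15.559 77.829
3 2.223 6.175 97.855
4 1.400 2.451 110.471
5 0.882 0.973 118.420
6 0.556 0.386 123.427
7 0.350 0.153 126.582
final: 126.582 1.103

Arc 1: start y=12.520, vy=23.100 → t=5.110, apex=39.201, x_land=46.041, impact vy=-28.000
  bounce: vy ← 0.63·28.000 = 17.640
Arc 2: start y=0.000, vy=17.640 → t=3.528, apex=15.559, x_land=77.829, impact vy=-17.640
  bounce: vy ← 0.63·17.640 = 11.113
Arc 3: start y=0.000, vy=11.113 → t=2.223, apex=6.175, x_land=97.855, impact vy=-11.113
  bounce: vy ← 0.63·11.113 = 7.001
Arc 4: start y=0.000, vy=7.001 → t=1.400, apex=2.451, x_land=110.471, impact vy=-7.001
  bounce: vy ← 0.63·7.001 = 4.411
Arc 5: start y=0.000, vy=4.411 → t=0.882, apex=0.973, x_land=118.420, impact vy=-4.411
  bounce: vy ← 0.63·4.411 = 2.779
Arc 6: start y=0.000, vy=2.779 → t=0.556, apex=0.386, x_land=123.427, impact vy=-2.779
  bounce: vy ← 0.63·2.779 = 1.751
Arc 7: start y=0.000, vy=1.751 → t=0.350, apex=0.153, x_land=126.582, impact vy=-1.751
  bounce: vy ← 0.63·1.751 = 1.103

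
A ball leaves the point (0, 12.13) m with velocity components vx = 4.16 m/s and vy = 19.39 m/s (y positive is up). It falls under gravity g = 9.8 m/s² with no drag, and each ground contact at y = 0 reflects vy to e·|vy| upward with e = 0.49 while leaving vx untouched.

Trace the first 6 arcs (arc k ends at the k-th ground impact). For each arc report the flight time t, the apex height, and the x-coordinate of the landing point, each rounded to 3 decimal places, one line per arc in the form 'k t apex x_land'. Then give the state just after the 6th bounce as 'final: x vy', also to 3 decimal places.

1 4.506 31.312 18.747
2 2.477 7.518 29.053
3 1.214 1.805 34.102
4 0.595 0.433 36.577
5 0.291 0.104 37.789
6 0.143 0.025 38.383
final: 38.383 0.343

Arc 1: start y=12.130, vy=19.390 → t=4.506, apex=31.312, x_land=18.747, impact vy=-24.773
  bounce: vy ← 0.49·24.773 = 12.139
Arc 2: start y=0.000, vy=12.139 → t=2.477, apex=7.518, x_land=29.053, impact vy=-12.139
  bounce: vy ← 0.49·12.139 = 5.948
Arc 3: start y=0.000, vy=5.948 → t=1.214, apex=1.805, x_land=34.102, impact vy=-5.948
  bounce: vy ← 0.49·5.948 = 2.915
Arc 4: start y=0.000, vy=2.915 → t=0.595, apex=0.433, x_land=36.577, impact vy=-2.915
  bounce: vy ← 0.49·2.915 = 1.428
Arc 5: start y=0.000, vy=1.428 → t=0.291, apex=0.104, x_land=37.789, impact vy=-1.428
  bounce: vy ← 0.49·1.428 = 0.700
Arc 6: start y=0.000, vy=0.700 → t=0.143, apex=0.025, x_land=38.383, impact vy=-0.700
  bounce: vy ← 0.49·0.700 = 0.343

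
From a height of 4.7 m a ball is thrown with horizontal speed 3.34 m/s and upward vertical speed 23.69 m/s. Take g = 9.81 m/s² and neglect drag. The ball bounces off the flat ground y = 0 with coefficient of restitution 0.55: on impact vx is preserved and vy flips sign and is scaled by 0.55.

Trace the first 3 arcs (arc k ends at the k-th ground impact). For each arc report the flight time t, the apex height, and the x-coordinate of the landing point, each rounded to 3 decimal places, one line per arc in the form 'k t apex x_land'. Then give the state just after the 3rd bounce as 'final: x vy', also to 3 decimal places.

Arc 1: start y=4.700, vy=23.690 → t=5.021, apex=33.304, x_land=16.769, impact vy=-25.562
  bounce: vy ← 0.55·25.562 = 14.059
Arc 2: start y=0.000, vy=14.059 → t=2.866, apex=10.075, x_land=26.342, impact vy=-14.059
  bounce: vy ← 0.55·14.059 = 7.733
Arc 3: start y=0.000, vy=7.733 → t=1.576, apex=3.048, x_land=31.608, impact vy=-7.733
  bounce: vy ← 0.55·7.733 = 4.253

1 5.021 33.304 16.769
2 2.866 10.075 26.342
3 1.576 3.048 31.608
final: 31.608 4.253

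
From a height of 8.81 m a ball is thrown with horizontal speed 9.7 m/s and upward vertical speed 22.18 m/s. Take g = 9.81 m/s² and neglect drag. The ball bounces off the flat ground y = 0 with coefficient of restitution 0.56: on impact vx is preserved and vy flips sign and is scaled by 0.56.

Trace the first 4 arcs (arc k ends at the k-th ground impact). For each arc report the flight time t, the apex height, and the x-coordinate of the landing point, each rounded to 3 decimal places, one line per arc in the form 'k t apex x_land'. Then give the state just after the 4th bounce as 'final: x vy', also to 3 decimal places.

Arc 1: start y=8.810, vy=22.180 → t=4.889, apex=33.884, x_land=47.426, impact vy=-25.784
  bounce: vy ← 0.56·25.784 = 14.439
Arc 2: start y=0.000, vy=14.439 → t=2.944, apex=10.626, x_land=75.980, impact vy=-14.439
  bounce: vy ← 0.56·14.439 = 8.086
Arc 3: start y=0.000, vy=8.086 → t=1.648, apex=3.332, x_land=91.970, impact vy=-8.086
  bounce: vy ← 0.56·8.086 = 4.528
Arc 4: start y=0.000, vy=4.528 → t=0.923, apex=1.045, x_land=100.925, impact vy=-4.528
  bounce: vy ← 0.56·4.528 = 2.536

1 4.889 33.884 47.426
2 2.944 10.626 75.980
3 1.648 3.332 91.970
4 0.923 1.045 100.925
final: 100.925 2.536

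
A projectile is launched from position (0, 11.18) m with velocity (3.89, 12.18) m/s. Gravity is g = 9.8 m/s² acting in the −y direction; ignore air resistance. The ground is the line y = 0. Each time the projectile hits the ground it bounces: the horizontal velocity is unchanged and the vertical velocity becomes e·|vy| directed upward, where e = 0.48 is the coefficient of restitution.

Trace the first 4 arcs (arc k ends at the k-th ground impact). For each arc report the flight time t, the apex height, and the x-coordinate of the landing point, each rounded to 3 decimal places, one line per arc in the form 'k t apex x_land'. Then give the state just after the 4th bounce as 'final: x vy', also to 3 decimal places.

1 3.199 18.749 12.444
2 1.878 4.320 19.749
3 0.901 0.995 23.255
4 0.433 0.229 24.938
final: 24.938 1.018

Arc 1: start y=11.180, vy=12.180 → t=3.199, apex=18.749, x_land=12.444, impact vy=-19.170
  bounce: vy ← 0.48·19.170 = 9.201
Arc 2: start y=0.000, vy=9.201 → t=1.878, apex=4.320, x_land=19.749, impact vy=-9.201
  bounce: vy ← 0.48·9.201 = 4.417
Arc 3: start y=0.000, vy=4.417 → t=0.901, apex=0.995, x_land=23.255, impact vy=-4.417
  bounce: vy ← 0.48·4.417 = 2.120
Arc 4: start y=0.000, vy=2.120 → t=0.433, apex=0.229, x_land=24.938, impact vy=-2.120
  bounce: vy ← 0.48·2.120 = 1.018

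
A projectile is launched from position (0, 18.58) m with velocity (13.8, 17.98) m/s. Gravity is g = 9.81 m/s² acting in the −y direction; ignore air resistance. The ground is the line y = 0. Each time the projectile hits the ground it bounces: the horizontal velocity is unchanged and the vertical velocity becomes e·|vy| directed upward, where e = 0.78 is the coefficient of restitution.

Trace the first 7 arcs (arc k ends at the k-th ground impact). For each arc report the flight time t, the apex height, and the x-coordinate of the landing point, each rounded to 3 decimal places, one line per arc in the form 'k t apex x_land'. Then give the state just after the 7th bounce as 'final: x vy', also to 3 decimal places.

Arc 1: start y=18.580, vy=17.980 → t=4.506, apex=35.057, x_land=62.186, impact vy=-26.226
  bounce: vy ← 0.78·26.226 = 20.457
Arc 2: start y=0.000, vy=20.457 → t=4.171, apex=21.329, x_land=119.740, impact vy=-20.457
  bounce: vy ← 0.78·20.457 = 15.956
Arc 3: start y=0.000, vy=15.956 → t=3.253, apex=12.976, x_land=164.632, impact vy=-15.956
  bounce: vy ← 0.78·15.956 = 12.446
Arc 4: start y=0.000, vy=12.446 → t=2.537, apex=7.895, x_land=199.647, impact vy=-12.446
  bounce: vy ← 0.78·12.446 = 9.708
Arc 5: start y=0.000, vy=9.708 → t=1.979, apex=4.803, x_land=226.959, impact vy=-9.708
  bounce: vy ← 0.78·9.708 = 7.572
Arc 6: start y=0.000, vy=7.572 → t=1.544, apex=2.922, x_land=248.263, impact vy=-7.572
  bounce: vy ← 0.78·7.572 = 5.906
Arc 7: start y=0.000, vy=5.906 → t=1.204, apex=1.778, x_land=264.879, impact vy=-5.906
  bounce: vy ← 0.78·5.906 = 4.607

1 4.506 35.057 62.186
2 4.171 21.329 119.740
3 3.253 12.976 164.632
4 2.537 7.895 199.647
5 1.979 4.803 226.959
6 1.544 2.922 248.263
7 1.204 1.778 264.879
final: 264.879 4.607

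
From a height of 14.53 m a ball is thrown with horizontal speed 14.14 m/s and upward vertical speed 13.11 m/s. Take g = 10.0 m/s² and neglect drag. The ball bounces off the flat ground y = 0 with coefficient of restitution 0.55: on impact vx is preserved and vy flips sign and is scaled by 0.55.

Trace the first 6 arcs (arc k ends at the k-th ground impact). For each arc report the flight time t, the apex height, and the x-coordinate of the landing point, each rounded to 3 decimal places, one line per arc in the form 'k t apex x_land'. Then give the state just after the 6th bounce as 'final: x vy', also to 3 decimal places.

1 3.462 23.124 48.946
2 2.366 6.995 82.395
3 1.301 2.116 100.792
4 0.716 0.640 110.910
5 0.394 0.194 116.475
6 0.216 0.059 119.536
final: 119.536 0.595

Arc 1: start y=14.530, vy=13.110 → t=3.462, apex=23.124, x_land=48.946, impact vy=-21.505
  bounce: vy ← 0.55·21.505 = 11.828
Arc 2: start y=0.000, vy=11.828 → t=2.366, apex=6.995, x_land=82.395, impact vy=-11.828
  bounce: vy ← 0.55·11.828 = 6.505
Arc 3: start y=0.000, vy=6.505 → t=1.301, apex=2.116, x_land=100.792, impact vy=-6.505
  bounce: vy ← 0.55·6.505 = 3.578
Arc 4: start y=0.000, vy=3.578 → t=0.716, apex=0.640, x_land=110.910, impact vy=-3.578
  bounce: vy ← 0.55·3.578 = 1.968
Arc 5: start y=0.000, vy=1.968 → t=0.394, apex=0.194, x_land=116.475, impact vy=-1.968
  bounce: vy ← 0.55·1.968 = 1.082
Arc 6: start y=0.000, vy=1.082 → t=0.216, apex=0.059, x_land=119.536, impact vy=-1.082
  bounce: vy ← 0.55·1.082 = 0.595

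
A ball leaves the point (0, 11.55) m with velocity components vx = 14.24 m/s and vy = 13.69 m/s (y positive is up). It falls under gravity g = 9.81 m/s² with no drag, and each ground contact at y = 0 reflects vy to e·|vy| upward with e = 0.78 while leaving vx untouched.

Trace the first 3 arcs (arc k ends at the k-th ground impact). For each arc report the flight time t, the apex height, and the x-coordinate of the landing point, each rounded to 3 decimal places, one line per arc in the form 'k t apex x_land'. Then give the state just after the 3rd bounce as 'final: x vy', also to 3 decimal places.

Arc 1: start y=11.550, vy=13.690 → t=3.470, apex=21.102, x_land=49.408, impact vy=-20.348
  bounce: vy ← 0.78·20.348 = 15.871
Arc 2: start y=0.000, vy=15.871 → t=3.236, apex=12.839, x_land=95.485, impact vy=-15.871
  bounce: vy ← 0.78·15.871 = 12.380
Arc 3: start y=0.000, vy=12.380 → t=2.524, apex=7.811, x_land=131.425, impact vy=-12.380
  bounce: vy ← 0.78·12.380 = 9.656

1 3.470 21.102 49.408
2 3.236 12.839 95.485
3 2.524 7.811 131.425
final: 131.425 9.656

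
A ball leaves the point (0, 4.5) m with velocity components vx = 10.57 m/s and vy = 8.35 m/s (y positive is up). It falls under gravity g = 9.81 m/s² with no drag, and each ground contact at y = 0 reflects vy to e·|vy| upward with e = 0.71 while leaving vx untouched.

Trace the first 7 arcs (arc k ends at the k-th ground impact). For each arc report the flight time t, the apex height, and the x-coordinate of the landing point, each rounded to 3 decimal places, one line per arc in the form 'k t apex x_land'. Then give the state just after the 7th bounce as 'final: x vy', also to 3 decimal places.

Arc 1: start y=4.500, vy=8.350 → t=2.133, apex=8.054, x_land=22.541, impact vy=-12.570
  bounce: vy ← 0.71·12.570 = 8.925
Arc 2: start y=0.000, vy=8.925 → t=1.820, apex=4.060, x_land=41.774, impact vy=-8.925
  bounce: vy ← 0.71·8.925 = 6.337
Arc 3: start y=0.000, vy=6.337 → t=1.292, apex=2.047, x_land=55.429, impact vy=-6.337
  bounce: vy ← 0.71·6.337 = 4.499
Arc 4: start y=0.000, vy=4.499 → t=0.917, apex=1.032, x_land=65.124, impact vy=-4.499
  bounce: vy ← 0.71·4.499 = 3.194
Arc 5: start y=0.000, vy=3.194 → t=0.651, apex=0.520, x_land=72.008, impact vy=-3.194
  bounce: vy ← 0.71·3.194 = 2.268
Arc 6: start y=0.000, vy=2.268 → t=0.462, apex=0.262, x_land=76.895, impact vy=-2.268
  bounce: vy ← 0.71·2.268 = 1.610
Arc 7: start y=0.000, vy=1.610 → t=0.328, apex=0.132, x_land=80.365, impact vy=-1.610
  bounce: vy ← 0.71·1.610 = 1.143

1 2.133 8.054 22.541
2 1.820 4.060 41.774
3 1.292 2.047 55.429
4 0.917 1.032 65.124
5 0.651 0.520 72.008
6 0.462 0.262 76.895
7 0.328 0.132 80.365
final: 80.365 1.143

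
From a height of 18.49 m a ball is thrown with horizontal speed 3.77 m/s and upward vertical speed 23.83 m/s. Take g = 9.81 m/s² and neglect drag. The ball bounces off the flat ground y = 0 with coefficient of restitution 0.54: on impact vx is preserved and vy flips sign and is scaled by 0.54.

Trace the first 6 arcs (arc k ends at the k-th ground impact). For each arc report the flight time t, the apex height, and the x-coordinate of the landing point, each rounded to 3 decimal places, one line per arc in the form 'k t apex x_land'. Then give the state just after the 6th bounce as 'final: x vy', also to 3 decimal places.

1 5.539 47.433 20.882
2 3.359 13.832 33.543
3 1.814 4.033 40.380
4 0.979 1.176 44.073
5 0.529 0.343 46.066
6 0.286 0.100 47.143
final: 47.143 0.756

Arc 1: start y=18.490, vy=23.830 → t=5.539, apex=47.433, x_land=20.882, impact vy=-30.506
  bounce: vy ← 0.54·30.506 = 16.473
Arc 2: start y=0.000, vy=16.473 → t=3.359, apex=13.832, x_land=33.543, impact vy=-16.473
  bounce: vy ← 0.54·16.473 = 8.896
Arc 3: start y=0.000, vy=8.896 → t=1.814, apex=4.033, x_land=40.380, impact vy=-8.896
  bounce: vy ← 0.54·8.896 = 4.804
Arc 4: start y=0.000, vy=4.804 → t=0.979, apex=1.176, x_land=44.073, impact vy=-4.804
  bounce: vy ← 0.54·4.804 = 2.594
Arc 5: start y=0.000, vy=2.594 → t=0.529, apex=0.343, x_land=46.066, impact vy=-2.594
  bounce: vy ← 0.54·2.594 = 1.401
Arc 6: start y=0.000, vy=1.401 → t=0.286, apex=0.100, x_land=47.143, impact vy=-1.401
  bounce: vy ← 0.54·1.401 = 0.756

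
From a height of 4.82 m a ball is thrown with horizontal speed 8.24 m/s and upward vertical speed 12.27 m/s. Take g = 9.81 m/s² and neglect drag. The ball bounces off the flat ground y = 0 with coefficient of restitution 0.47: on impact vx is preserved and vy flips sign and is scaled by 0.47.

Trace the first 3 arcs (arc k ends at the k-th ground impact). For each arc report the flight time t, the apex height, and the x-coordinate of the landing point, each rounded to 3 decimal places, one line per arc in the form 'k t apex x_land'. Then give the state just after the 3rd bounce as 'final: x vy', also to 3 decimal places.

Arc 1: start y=4.820, vy=12.270 → t=2.847, apex=12.493, x_land=23.457, impact vy=-15.656
  bounce: vy ← 0.47·15.656 = 7.358
Arc 2: start y=0.000, vy=7.358 → t=1.500, apex=2.760, x_land=35.819, impact vy=-7.358
  bounce: vy ← 0.47·7.358 = 3.458
Arc 3: start y=0.000, vy=3.458 → t=0.705, apex=0.610, x_land=41.629, impact vy=-3.458
  bounce: vy ← 0.47·3.458 = 1.625

1 2.847 12.493 23.457
2 1.500 2.760 35.819
3 0.705 0.610 41.629
final: 41.629 1.625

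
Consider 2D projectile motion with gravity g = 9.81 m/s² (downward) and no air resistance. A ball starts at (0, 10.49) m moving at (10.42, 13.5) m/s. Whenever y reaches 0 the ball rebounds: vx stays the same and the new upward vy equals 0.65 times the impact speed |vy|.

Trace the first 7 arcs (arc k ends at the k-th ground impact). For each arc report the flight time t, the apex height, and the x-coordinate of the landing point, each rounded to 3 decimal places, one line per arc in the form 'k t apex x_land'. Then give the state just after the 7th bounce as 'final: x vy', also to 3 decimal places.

1 3.384 19.779 35.264
2 2.611 8.357 62.465
3 1.697 3.531 80.146
4 1.103 1.492 91.639
5 0.717 0.630 99.109
6 0.466 0.266 103.965
7 0.303 0.113 107.121
final: 107.121 0.966

Arc 1: start y=10.490, vy=13.500 → t=3.384, apex=19.779, x_land=35.264, impact vy=-19.699
  bounce: vy ← 0.65·19.699 = 12.805
Arc 2: start y=0.000, vy=12.805 → t=2.611, apex=8.357, x_land=62.465, impact vy=-12.805
  bounce: vy ← 0.65·12.805 = 8.323
Arc 3: start y=0.000, vy=8.323 → t=1.697, apex=3.531, x_land=80.146, impact vy=-8.323
  bounce: vy ← 0.65·8.323 = 5.410
Arc 4: start y=0.000, vy=5.410 → t=1.103, apex=1.492, x_land=91.639, impact vy=-5.410
  bounce: vy ← 0.65·5.410 = 3.516
Arc 5: start y=0.000, vy=3.516 → t=0.717, apex=0.630, x_land=99.109, impact vy=-3.516
  bounce: vy ← 0.65·3.516 = 2.286
Arc 6: start y=0.000, vy=2.286 → t=0.466, apex=0.266, x_land=103.965, impact vy=-2.286
  bounce: vy ← 0.65·2.286 = 1.486
Arc 7: start y=0.000, vy=1.486 → t=0.303, apex=0.113, x_land=107.121, impact vy=-1.486
  bounce: vy ← 0.65·1.486 = 0.966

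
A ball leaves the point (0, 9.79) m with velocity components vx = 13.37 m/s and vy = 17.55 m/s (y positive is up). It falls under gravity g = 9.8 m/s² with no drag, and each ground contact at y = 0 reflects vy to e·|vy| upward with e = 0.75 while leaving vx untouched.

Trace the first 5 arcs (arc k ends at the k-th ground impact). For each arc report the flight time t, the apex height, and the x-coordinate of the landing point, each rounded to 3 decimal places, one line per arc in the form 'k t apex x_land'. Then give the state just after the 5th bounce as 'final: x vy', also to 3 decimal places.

Arc 1: start y=9.790, vy=17.550 → t=4.072, apex=25.504, x_land=54.446, impact vy=-22.358
  bounce: vy ← 0.75·22.358 = 16.769
Arc 2: start y=0.000, vy=16.769 → t=3.422, apex=14.346, x_land=100.200, impact vy=-16.769
  bounce: vy ← 0.75·16.769 = 12.576
Arc 3: start y=0.000, vy=12.576 → t=2.567, apex=8.070, x_land=134.516, impact vy=-12.576
  bounce: vy ← 0.75·12.576 = 9.432
Arc 4: start y=0.000, vy=9.432 → t=1.925, apex=4.539, x_land=160.253, impact vy=-9.432
  bounce: vy ← 0.75·9.432 = 7.074
Arc 5: start y=0.000, vy=7.074 → t=1.444, apex=2.553, x_land=179.556, impact vy=-7.074
  bounce: vy ← 0.75·7.074 = 5.306

1 4.072 25.504 54.446
2 3.422 14.346 100.200
3 2.567 8.070 134.516
4 1.925 4.539 160.253
5 1.444 2.553 179.556
final: 179.556 5.306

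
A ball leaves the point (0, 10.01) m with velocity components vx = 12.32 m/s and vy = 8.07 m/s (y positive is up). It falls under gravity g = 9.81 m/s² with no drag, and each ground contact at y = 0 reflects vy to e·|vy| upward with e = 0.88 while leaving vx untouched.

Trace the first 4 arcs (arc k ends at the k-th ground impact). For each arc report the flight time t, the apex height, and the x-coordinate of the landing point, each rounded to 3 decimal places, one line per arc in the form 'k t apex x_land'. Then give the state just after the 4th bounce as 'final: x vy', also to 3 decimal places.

Arc 1: start y=10.010, vy=8.070 → t=2.471, apex=13.329, x_land=30.444, impact vy=-16.172
  bounce: vy ← 0.88·16.172 = 14.231
Arc 2: start y=0.000, vy=14.231 → t=2.901, apex=10.322, x_land=66.188, impact vy=-14.231
  bounce: vy ← 0.88·14.231 = 12.523
Arc 3: start y=0.000, vy=12.523 → t=2.553, apex=7.994, x_land=97.644, impact vy=-12.523
  bounce: vy ← 0.88·12.523 = 11.021
Arc 4: start y=0.000, vy=11.021 → t=2.247, apex=6.190, x_land=125.324, impact vy=-11.021
  bounce: vy ← 0.88·11.021 = 9.698

1 2.471 13.329 30.444
2 2.901 10.322 66.188
3 2.553 7.994 97.644
4 2.247 6.190 125.324
final: 125.324 9.698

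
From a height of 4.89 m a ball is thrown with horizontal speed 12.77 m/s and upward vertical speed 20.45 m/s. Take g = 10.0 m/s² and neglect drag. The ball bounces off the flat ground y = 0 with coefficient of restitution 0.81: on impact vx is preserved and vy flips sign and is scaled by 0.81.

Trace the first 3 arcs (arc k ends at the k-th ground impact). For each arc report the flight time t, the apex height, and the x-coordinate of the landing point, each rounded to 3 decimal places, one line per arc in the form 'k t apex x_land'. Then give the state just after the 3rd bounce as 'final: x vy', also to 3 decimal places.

Arc 1: start y=4.890, vy=20.450 → t=4.317, apex=25.800, x_land=55.123, impact vy=-22.716
  bounce: vy ← 0.81·22.716 = 18.400
Arc 2: start y=0.000, vy=18.400 → t=3.680, apex=16.927, x_land=102.115, impact vy=-18.400
  bounce: vy ← 0.81·18.400 = 14.904
Arc 3: start y=0.000, vy=14.904 → t=2.981, apex=11.106, x_land=140.180, impact vy=-14.904
  bounce: vy ← 0.81·14.904 = 12.072

1 4.317 25.800 55.123
2 3.680 16.927 102.115
3 2.981 11.106 140.180
final: 140.180 12.072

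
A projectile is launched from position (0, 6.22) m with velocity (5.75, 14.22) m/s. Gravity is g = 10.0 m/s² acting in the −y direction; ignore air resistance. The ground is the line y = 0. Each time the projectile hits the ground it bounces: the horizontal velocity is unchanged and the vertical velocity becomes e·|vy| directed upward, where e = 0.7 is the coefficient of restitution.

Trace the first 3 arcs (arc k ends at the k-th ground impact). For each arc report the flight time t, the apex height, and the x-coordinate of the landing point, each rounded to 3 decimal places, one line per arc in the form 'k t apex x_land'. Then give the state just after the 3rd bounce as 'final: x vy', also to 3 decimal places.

1 3.229 16.330 18.568
2 2.530 8.002 33.116
3 1.771 3.921 43.300
final: 43.300 6.199

Arc 1: start y=6.220, vy=14.220 → t=3.229, apex=16.330, x_land=18.568, impact vy=-18.072
  bounce: vy ← 0.7·18.072 = 12.651
Arc 2: start y=0.000, vy=12.651 → t=2.530, apex=8.002, x_land=33.116, impact vy=-12.651
  bounce: vy ← 0.7·12.651 = 8.855
Arc 3: start y=0.000, vy=8.855 → t=1.771, apex=3.921, x_land=43.300, impact vy=-8.855
  bounce: vy ← 0.7·8.855 = 6.199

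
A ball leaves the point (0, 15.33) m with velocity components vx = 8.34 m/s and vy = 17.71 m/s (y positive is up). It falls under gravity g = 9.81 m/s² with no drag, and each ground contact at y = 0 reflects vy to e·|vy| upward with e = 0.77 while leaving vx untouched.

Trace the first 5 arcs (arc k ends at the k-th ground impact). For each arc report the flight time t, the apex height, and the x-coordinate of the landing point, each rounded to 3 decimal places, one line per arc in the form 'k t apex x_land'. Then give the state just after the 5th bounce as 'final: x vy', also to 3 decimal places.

Arc 1: start y=15.330, vy=17.710 → t=4.332, apex=31.316, x_land=36.129, impact vy=-24.787
  bounce: vy ← 0.77·24.787 = 19.086
Arc 2: start y=0.000, vy=19.086 → t=3.891, apex=18.567, x_land=68.582, impact vy=-19.086
  bounce: vy ← 0.77·19.086 = 14.696
Arc 3: start y=0.000, vy=14.696 → t=2.996, apex=11.009, x_land=93.571, impact vy=-14.696
  bounce: vy ← 0.77·14.696 = 11.316
Arc 4: start y=0.000, vy=11.316 → t=2.307, apex=6.527, x_land=112.812, impact vy=-11.316
  bounce: vy ← 0.77·11.316 = 8.714
Arc 5: start y=0.000, vy=8.714 → t=1.776, apex=3.870, x_land=127.627, impact vy=-8.714
  bounce: vy ← 0.77·8.714 = 6.709

1 4.332 31.316 36.129
2 3.891 18.567 68.582
3 2.996 11.009 93.571
4 2.307 6.527 112.812
5 1.776 3.870 127.627
final: 127.627 6.709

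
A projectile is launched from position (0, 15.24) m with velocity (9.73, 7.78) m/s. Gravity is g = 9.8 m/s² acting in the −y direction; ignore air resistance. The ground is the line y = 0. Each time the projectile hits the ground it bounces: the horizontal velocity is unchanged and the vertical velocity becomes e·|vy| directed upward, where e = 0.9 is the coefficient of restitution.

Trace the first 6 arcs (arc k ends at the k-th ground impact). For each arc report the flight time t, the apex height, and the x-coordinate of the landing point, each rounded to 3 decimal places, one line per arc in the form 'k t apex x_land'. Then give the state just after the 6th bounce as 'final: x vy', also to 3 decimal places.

1 2.728 18.328 26.542
2 3.481 14.846 60.415
3 3.133 12.025 90.900
4 2.820 9.740 118.337
5 2.538 7.890 143.030
6 2.284 6.391 165.254
final: 165.254 10.073

Arc 1: start y=15.240, vy=7.780 → t=2.728, apex=18.328, x_land=26.542, impact vy=-18.953
  bounce: vy ← 0.9·18.953 = 17.058
Arc 2: start y=0.000, vy=17.058 → t=3.481, apex=14.846, x_land=60.415, impact vy=-17.058
  bounce: vy ← 0.9·17.058 = 15.352
Arc 3: start y=0.000, vy=15.352 → t=3.133, apex=12.025, x_land=90.900, impact vy=-15.352
  bounce: vy ← 0.9·15.352 = 13.817
Arc 4: start y=0.000, vy=13.817 → t=2.820, apex=9.740, x_land=118.337, impact vy=-13.817
  bounce: vy ← 0.9·13.817 = 12.435
Arc 5: start y=0.000, vy=12.435 → t=2.538, apex=7.890, x_land=143.030, impact vy=-12.435
  bounce: vy ← 0.9·12.435 = 11.192
Arc 6: start y=0.000, vy=11.192 → t=2.284, apex=6.391, x_land=165.254, impact vy=-11.192
  bounce: vy ← 0.9·11.192 = 10.073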